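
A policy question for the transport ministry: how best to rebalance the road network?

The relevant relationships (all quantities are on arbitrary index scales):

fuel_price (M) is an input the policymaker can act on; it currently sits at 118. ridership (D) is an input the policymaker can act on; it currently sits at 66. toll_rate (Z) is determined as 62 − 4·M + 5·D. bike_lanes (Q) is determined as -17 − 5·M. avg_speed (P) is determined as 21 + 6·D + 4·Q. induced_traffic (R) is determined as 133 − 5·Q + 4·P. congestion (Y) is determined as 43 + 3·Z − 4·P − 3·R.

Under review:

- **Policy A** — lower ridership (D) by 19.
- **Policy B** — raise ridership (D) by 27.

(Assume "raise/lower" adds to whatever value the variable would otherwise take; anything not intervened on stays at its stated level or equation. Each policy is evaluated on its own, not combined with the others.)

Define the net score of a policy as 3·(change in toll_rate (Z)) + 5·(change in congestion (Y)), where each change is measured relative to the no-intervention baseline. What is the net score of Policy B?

-10530

Baseline:
  M = 118
  D = 66
  Z = 62 − 4·118 + 5·66 = -80
  Q = -17 − 5·118 = -607
  P = 21 + 6·66 + 4·(-607) = -2011
  R = 133 − 5·(-607) + 4·(-2011) = -4876
  Y = 43 + 3·(-80) − 4·(-2011) − 3·(-4876) = 22475
Policy B (D + 27):
  M = 118
  D = 66 + 27 = 93
  Z = 62 − 4·118 + 5·93 = 55
  Q = -17 − 5·118 = -607
  P = 21 + 6·93 + 4·(-607) = -1849
  R = 133 − 5·(-607) + 4·(-1849) = -4228
  Y = 43 + 3·55 − 4·(-1849) − 3·(-4228) = 20288
ΔZ = 55 − (-80) = 135; ΔY = 20288 − 22475 = -2187
Score = 3·135 + 5·(-2187) = -10530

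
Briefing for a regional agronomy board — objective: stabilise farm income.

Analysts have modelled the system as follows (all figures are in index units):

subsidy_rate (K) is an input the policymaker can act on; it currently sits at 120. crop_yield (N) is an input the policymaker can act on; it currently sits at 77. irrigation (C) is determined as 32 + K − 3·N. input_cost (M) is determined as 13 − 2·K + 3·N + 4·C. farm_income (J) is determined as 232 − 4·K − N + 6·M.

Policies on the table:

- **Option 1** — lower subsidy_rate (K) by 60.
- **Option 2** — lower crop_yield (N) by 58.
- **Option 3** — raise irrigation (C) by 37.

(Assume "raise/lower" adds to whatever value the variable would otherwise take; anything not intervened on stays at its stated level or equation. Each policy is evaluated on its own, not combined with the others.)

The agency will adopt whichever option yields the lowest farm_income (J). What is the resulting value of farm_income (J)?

-2677

Option 1 (K − 60):
  K = 120 − 60 = 60
  N = 77
  C = 32 + 60 − 3·77 = -139
  M = 13 − 2·60 + 3·77 + 4·(-139) = -432
  J = 232 − 4·60 − 77 + 6·(-432) = -2677
Option 2 (N − 58):
  K = 120
  N = 77 − 58 = 19
  C = 32 + 120 − 3·19 = 95
  M = 13 − 2·120 + 3·19 + 4·95 = 210
  J = 232 − 4·120 − 19 + 6·210 = 993
Option 3 (C + 37):
  K = 120
  N = 77
  C = 32 + 120 − 3·77 (+37 from intervention) = -42
  M = 13 − 2·120 + 3·77 + 4·(-42) = -164
  J = 232 − 4·120 − 77 + 6·(-164) = -1309
Comparing — Option 1: J=-2677, Option 2: J=993, Option 3: J=-1309. Lowest is -2677 (Option 1).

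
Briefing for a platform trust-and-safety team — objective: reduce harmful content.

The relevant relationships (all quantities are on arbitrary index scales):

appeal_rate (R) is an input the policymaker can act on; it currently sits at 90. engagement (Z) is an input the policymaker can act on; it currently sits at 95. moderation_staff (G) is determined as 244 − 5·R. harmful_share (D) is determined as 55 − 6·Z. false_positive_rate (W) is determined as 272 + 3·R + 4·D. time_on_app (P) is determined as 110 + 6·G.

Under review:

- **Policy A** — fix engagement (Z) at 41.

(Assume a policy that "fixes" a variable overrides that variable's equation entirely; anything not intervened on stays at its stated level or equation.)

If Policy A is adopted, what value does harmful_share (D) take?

-191

Policy A (Z := 41):
  Z = 41
  D = 55 − 6·41 = -191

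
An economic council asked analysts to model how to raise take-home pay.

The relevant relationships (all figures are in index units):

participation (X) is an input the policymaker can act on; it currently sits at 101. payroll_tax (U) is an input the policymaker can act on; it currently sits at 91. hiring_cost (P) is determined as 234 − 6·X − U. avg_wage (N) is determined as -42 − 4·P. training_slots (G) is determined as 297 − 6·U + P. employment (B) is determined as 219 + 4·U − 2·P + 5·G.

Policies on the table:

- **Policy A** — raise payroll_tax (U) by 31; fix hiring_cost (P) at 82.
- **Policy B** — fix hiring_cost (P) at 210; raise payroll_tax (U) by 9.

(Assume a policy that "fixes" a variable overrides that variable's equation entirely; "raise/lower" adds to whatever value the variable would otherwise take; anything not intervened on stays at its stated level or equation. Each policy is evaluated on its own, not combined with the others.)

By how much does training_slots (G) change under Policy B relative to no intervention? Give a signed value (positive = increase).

619

Baseline:
  X = 101
  U = 91
  P = 234 − 6·101 − 91 = -463
  G = 297 − 6·91 + (-463) = -712
Policy B (P := 210, U + 9):
  X = 101
  U = 91 + 9 = 100
  P = 210
  G = 297 − 6·100 + 210 = -93
Change in G: -93 − (-712) = 619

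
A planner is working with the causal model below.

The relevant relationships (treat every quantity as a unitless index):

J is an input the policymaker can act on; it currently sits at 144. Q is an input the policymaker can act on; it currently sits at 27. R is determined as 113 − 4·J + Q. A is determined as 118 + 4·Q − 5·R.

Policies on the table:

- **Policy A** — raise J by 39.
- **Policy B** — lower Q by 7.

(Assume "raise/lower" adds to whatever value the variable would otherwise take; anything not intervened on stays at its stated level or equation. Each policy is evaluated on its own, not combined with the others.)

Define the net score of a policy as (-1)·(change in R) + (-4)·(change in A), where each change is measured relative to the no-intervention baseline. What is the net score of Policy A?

Baseline:
  J = 144
  Q = 27
  R = 113 − 4·144 + 27 = -436
  A = 118 + 4·27 − 5·(-436) = 2406
Policy A (J + 39):
  J = 144 + 39 = 183
  Q = 27
  R = 113 − 4·183 + 27 = -592
  A = 118 + 4·27 − 5·(-592) = 3186
ΔR = -592 − (-436) = -156; ΔA = 3186 − 2406 = 780
Score = (-1)·(-156) + (-4)·780 = -2964

-2964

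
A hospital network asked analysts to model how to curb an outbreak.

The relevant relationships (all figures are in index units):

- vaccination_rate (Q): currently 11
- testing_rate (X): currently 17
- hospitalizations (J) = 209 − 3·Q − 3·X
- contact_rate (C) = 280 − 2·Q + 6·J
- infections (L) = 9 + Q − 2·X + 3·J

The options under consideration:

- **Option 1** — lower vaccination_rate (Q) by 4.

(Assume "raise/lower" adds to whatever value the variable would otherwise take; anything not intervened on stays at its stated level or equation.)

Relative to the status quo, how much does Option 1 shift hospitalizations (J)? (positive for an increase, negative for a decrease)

Baseline:
  Q = 11
  X = 17
  J = 209 − 3·11 − 3·17 = 125
Option 1 (Q − 4):
  Q = 11 − 4 = 7
  X = 17
  J = 209 − 3·7 − 3·17 = 137
Change in J: 137 − 125 = 12

12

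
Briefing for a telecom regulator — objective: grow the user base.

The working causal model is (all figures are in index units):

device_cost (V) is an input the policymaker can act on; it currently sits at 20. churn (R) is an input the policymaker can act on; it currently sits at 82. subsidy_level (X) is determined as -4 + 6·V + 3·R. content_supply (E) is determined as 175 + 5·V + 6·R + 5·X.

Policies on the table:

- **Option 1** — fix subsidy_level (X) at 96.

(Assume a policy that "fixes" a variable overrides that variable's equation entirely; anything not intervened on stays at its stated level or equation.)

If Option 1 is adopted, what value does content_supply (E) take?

Option 1 (X := 96):
  V = 20
  R = 82
  X = 96
  E = 175 + 5·20 + 6·82 + 5·96 = 1247

1247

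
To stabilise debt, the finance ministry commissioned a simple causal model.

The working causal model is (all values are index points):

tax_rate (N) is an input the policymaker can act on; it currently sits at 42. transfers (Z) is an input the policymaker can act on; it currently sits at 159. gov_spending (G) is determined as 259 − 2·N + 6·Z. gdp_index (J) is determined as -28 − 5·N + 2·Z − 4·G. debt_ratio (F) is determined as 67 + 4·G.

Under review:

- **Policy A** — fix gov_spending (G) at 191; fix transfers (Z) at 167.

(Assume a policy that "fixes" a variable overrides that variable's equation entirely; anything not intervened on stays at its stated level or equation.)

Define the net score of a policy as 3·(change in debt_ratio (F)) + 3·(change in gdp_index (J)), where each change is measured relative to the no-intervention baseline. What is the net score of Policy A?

Baseline:
  N = 42
  Z = 159
  G = 259 − 2·42 + 6·159 = 1129
  J = -28 − 5·42 + 2·159 − 4·1129 = -4436
  F = 67 + 4·1129 = 4583
Policy A (G := 191, Z := 167):
  N = 42
  Z = 167
  G = 191
  J = -28 − 5·42 + 2·167 − 4·191 = -668
  F = 67 + 4·191 = 831
ΔF = 831 − 4583 = -3752; ΔJ = -668 − (-4436) = 3768
Score = 3·(-3752) + 3·3768 = 48

48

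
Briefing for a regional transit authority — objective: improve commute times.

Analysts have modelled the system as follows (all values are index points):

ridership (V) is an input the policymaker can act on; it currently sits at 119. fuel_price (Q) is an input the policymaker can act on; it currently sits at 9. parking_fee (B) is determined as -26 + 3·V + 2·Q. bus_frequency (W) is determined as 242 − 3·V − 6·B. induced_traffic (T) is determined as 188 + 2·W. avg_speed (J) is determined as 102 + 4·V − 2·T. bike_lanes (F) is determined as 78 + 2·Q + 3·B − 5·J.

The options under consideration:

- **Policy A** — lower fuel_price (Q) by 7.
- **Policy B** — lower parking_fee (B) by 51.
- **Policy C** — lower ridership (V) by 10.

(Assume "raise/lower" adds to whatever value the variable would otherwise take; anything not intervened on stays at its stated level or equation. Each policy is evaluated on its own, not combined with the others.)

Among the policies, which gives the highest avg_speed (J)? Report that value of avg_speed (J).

Policy A (Q − 7):
  V = 119
  Q = 9 − 7 = 2
  B = -26 + 3·119 + 2·2 = 335
  W = 242 − 3·119 − 6·335 = -2125
  T = 188 + 2·(-2125) = -4062
  J = 102 + 4·119 − 2·(-4062) = 8702
Policy B (B − 51):
  V = 119
  Q = 9
  B = -26 + 3·119 + 2·9 (−51 from intervention) = 298
  W = 242 − 3·119 − 6·298 = -1903
  T = 188 + 2·(-1903) = -3618
  J = 102 + 4·119 − 2·(-3618) = 7814
Policy C (V − 10):
  V = 119 − 10 = 109
  Q = 9
  B = -26 + 3·109 + 2·9 = 319
  W = 242 − 3·109 − 6·319 = -1999
  T = 188 + 2·(-1999) = -3810
  J = 102 + 4·109 − 2·(-3810) = 8158
Comparing — Policy A: J=8702, Policy B: J=7814, Policy C: J=8158. Highest is 8702 (Policy A).

8702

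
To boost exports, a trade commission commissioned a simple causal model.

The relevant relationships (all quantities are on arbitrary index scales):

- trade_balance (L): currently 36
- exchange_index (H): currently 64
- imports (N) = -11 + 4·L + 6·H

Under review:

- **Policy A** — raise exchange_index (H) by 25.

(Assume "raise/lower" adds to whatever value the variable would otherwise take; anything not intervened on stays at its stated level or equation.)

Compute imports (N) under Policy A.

Policy A (H + 25):
  L = 36
  H = 64 + 25 = 89
  N = -11 + 4·36 + 6·89 = 667

667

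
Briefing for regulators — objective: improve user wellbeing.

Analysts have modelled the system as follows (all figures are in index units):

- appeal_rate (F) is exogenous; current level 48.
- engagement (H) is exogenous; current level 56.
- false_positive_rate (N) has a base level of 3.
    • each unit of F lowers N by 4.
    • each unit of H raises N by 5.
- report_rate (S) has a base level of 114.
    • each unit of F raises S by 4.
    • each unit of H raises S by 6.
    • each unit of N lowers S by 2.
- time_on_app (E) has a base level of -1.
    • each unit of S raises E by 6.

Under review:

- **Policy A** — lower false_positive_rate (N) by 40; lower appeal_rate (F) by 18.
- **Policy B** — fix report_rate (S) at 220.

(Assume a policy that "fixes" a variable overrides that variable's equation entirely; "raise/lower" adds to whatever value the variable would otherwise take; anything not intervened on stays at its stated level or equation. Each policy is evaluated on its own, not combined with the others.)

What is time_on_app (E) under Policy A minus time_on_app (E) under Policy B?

624

Policy A (N − 40, F − 18):
  F = 48 − 18 = 30
  H = 56
  N = 3 − 4·30 + 5·56 (−40 from intervention) = 123
  S = 114 + 4·30 + 6·56 − 2·123 = 324
  E = -1 + 6·324 = 1943
Policy B (S := 220):
  F = 48
  H = 56
  N = 3 − 4·48 + 5·56 = 91
  S = 220
  E = -1 + 6·220 = 1319
E: 1943 − 1319 = 624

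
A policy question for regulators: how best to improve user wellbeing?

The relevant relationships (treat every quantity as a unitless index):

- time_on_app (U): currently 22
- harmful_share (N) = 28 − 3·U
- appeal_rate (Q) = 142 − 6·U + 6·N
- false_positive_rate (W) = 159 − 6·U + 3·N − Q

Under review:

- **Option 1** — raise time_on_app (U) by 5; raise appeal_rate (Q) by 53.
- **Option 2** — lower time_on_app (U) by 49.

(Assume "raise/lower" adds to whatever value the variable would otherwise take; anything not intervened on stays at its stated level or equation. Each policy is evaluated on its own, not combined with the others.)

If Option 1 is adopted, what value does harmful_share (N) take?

Option 1 (U + 5, Q + 53):
  U = 22 + 5 = 27
  N = 28 − 3·27 = -53

-53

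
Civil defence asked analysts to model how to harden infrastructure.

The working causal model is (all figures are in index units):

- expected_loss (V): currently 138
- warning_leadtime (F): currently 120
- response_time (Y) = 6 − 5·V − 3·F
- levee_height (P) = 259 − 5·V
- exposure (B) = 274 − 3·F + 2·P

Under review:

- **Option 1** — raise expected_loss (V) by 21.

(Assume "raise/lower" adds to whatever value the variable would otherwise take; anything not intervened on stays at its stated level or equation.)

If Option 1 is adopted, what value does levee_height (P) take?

Option 1 (V + 21):
  V = 138 + 21 = 159
  P = 259 − 5·159 = -536

-536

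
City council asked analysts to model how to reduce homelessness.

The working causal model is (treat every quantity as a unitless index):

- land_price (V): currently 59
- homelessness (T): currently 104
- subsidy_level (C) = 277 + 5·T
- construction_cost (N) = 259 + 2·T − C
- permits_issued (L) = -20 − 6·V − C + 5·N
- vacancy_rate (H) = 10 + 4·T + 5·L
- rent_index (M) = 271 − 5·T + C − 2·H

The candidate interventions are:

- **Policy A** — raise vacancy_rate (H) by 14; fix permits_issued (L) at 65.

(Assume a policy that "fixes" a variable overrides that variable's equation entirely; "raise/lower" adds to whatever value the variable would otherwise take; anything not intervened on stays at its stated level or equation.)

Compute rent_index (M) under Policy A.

Policy A (H + 14, L := 65):
  V = 59
  T = 104
  C = 277 + 5·104 = 797
  N = 259 + 2·104 − 797 = -330
  L = 65
  H = 10 + 4·104 + 5·65 (+14 from intervention) = 765
  M = 271 − 5·104 + 797 − 2·765 = -982

-982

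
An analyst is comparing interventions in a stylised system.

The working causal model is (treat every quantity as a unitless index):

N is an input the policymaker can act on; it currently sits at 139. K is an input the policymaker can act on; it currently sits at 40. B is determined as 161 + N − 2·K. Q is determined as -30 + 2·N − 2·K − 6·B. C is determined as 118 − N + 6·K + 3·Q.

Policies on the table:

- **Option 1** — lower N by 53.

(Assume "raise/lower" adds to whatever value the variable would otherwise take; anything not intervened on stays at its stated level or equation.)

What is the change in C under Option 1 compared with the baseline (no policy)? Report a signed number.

689

Baseline:
  N = 139
  K = 40
  B = 161 + 139 − 2·40 = 220
  Q = -30 + 2·139 − 2·40 − 6·220 = -1152
  C = 118 − 139 + 6·40 + 3·(-1152) = -3237
Option 1 (N − 53):
  N = 139 − 53 = 86
  K = 40
  B = 161 + 86 − 2·40 = 167
  Q = -30 + 2·86 − 2·40 − 6·167 = -940
  C = 118 − 86 + 6·40 + 3·(-940) = -2548
Change in C: -2548 − (-3237) = 689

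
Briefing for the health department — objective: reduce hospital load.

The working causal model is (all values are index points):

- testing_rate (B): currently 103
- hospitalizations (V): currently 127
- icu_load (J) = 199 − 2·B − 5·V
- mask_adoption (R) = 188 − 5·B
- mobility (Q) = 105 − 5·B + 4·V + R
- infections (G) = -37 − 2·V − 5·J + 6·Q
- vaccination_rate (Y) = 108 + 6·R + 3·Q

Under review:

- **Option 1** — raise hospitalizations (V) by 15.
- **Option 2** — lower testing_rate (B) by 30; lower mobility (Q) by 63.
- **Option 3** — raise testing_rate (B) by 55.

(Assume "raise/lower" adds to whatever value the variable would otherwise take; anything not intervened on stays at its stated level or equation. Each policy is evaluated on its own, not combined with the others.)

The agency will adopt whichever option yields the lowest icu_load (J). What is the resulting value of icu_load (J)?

-752

Option 1 (V + 15):
  B = 103
  V = 127 + 15 = 142
  J = 199 − 2·103 − 5·142 = -717
Option 2 (B − 30, Q − 63):
  B = 103 − 30 = 73
  V = 127
  J = 199 − 2·73 − 5·127 = -582
Option 3 (B + 55):
  B = 103 + 55 = 158
  V = 127
  J = 199 − 2·158 − 5·127 = -752
Comparing — Option 1: J=-717, Option 2: J=-582, Option 3: J=-752. Lowest is -752 (Option 3).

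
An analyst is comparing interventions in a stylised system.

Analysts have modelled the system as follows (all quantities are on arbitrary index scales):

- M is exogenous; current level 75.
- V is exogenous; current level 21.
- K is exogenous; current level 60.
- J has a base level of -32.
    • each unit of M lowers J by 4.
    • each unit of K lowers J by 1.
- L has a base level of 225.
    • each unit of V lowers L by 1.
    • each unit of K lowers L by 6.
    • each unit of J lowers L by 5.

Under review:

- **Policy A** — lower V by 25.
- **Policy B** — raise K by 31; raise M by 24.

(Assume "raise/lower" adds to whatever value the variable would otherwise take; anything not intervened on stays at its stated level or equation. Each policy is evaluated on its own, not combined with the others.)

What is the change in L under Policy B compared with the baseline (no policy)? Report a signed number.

Baseline:
  M = 75
  V = 21
  K = 60
  J = -32 − 4·75 − 60 = -392
  L = 225 − 21 − 6·60 − 5·(-392) = 1804
Policy B (K + 31, M + 24):
  M = 75 + 24 = 99
  V = 21
  K = 60 + 31 = 91
  J = -32 − 4·99 − 91 = -519
  L = 225 − 21 − 6·91 − 5·(-519) = 2253
Change in L: 2253 − 1804 = 449

449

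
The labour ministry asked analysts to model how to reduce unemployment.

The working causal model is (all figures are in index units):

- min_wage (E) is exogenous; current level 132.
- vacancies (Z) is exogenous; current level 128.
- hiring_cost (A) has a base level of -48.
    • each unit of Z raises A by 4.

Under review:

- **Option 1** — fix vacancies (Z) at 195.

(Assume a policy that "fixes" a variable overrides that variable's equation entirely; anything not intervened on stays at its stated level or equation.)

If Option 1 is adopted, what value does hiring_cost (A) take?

Option 1 (Z := 195):
  Z = 195
  A = -48 + 4·195 = 732

732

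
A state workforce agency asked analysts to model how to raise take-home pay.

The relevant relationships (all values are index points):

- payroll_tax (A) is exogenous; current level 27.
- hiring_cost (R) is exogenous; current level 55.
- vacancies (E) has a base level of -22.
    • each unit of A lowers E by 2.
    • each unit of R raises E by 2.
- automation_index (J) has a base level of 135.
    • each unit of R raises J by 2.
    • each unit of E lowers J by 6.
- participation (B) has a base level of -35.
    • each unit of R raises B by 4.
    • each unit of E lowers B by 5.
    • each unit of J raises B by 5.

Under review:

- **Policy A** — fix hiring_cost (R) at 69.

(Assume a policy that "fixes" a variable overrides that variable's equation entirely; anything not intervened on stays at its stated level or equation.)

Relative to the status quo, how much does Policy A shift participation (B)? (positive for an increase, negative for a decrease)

Baseline:
  A = 27
  R = 55
  E = -22 − 2·27 + 2·55 = 34
  J = 135 + 2·55 − 6·34 = 41
  B = -35 + 4·55 − 5·34 + 5·41 = 220
Policy A (R := 69):
  A = 27
  R = 69
  E = -22 − 2·27 + 2·69 = 62
  J = 135 + 2·69 − 6·62 = -99
  B = -35 + 4·69 − 5·62 + 5·(-99) = -564
Change in B: -564 − 220 = -784

-784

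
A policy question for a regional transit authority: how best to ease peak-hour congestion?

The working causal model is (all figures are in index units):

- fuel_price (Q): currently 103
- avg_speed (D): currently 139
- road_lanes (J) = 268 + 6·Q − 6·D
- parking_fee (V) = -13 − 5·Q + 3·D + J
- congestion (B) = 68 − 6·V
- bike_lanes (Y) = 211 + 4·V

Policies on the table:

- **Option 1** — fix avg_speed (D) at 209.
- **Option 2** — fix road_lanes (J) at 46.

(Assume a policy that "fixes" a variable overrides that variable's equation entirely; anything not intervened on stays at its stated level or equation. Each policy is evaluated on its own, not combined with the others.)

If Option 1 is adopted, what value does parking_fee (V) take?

-269

Option 1 (D := 209):
  Q = 103
  D = 209
  J = 268 + 6·103 − 6·209 = -368
  V = -13 − 5·103 + 3·209 + (-368) = -269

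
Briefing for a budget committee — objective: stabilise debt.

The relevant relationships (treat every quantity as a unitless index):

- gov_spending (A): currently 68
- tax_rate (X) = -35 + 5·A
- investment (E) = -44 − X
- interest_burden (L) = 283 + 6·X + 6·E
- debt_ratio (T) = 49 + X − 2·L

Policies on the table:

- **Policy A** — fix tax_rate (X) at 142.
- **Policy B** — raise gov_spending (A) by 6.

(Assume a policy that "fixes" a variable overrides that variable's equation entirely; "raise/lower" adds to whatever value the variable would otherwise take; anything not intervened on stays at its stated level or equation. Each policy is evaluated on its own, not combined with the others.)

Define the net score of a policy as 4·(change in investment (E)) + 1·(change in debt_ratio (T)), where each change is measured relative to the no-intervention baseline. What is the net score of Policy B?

Baseline:
  A = 68
  X = -35 + 5·68 = 305
  E = -44 − 305 = -349
  L = 283 + 6·305 + 6·(-349) = 19
  T = 49 + 305 − 2·19 = 316
Policy B (A + 6):
  A = 68 + 6 = 74
  X = -35 + 5·74 = 335
  E = -44 − 335 = -379
  L = 283 + 6·335 + 6·(-379) = 19
  T = 49 + 335 − 2·19 = 346
ΔE = -379 − (-349) = -30; ΔT = 346 − 316 = 30
Score = 4·(-30) + 1·30 = -90

-90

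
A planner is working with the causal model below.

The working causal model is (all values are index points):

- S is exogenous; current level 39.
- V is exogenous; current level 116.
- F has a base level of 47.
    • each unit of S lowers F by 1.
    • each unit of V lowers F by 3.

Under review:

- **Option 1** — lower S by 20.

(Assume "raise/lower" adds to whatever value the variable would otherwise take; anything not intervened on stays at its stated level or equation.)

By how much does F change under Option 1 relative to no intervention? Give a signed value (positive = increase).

Baseline:
  S = 39
  V = 116
  F = 47 − 39 − 3·116 = -340
Option 1 (S − 20):
  S = 39 − 20 = 19
  V = 116
  F = 47 − 19 − 3·116 = -320
Change in F: -320 − (-340) = 20

20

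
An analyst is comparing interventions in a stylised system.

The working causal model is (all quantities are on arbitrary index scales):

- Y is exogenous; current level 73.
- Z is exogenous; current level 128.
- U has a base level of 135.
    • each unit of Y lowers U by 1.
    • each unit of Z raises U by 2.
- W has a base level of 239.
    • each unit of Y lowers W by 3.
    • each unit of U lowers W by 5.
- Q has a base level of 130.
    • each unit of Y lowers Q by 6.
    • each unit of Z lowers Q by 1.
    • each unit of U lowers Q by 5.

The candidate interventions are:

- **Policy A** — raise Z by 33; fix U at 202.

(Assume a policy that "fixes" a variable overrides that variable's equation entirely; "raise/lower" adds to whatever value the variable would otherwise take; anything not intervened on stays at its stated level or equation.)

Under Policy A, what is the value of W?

Policy A (Z + 33, U := 202):
  Y = 73
  Z = 128 + 33 = 161
  U = 202
  W = 239 − 3·73 − 5·202 = -990

-990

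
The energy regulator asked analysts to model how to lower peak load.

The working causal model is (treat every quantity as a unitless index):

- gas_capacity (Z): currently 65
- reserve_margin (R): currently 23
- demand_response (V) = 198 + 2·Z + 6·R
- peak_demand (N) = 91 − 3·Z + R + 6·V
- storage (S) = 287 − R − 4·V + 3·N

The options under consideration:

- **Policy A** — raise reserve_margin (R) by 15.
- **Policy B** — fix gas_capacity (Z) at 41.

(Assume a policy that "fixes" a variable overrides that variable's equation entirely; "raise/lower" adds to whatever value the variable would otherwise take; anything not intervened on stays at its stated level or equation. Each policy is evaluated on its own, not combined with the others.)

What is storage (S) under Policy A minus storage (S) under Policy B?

1746

Policy A (R + 15):
  Z = 65
  R = 23 + 15 = 38
  V = 198 + 2·65 + 6·38 = 556
  N = 91 − 3·65 + 38 + 6·556 = 3270
  S = 287 − 38 − 4·556 + 3·3270 = 7835
Policy B (Z := 41):
  Z = 41
  R = 23
  V = 198 + 2·41 + 6·23 = 418
  N = 91 − 3·41 + 23 + 6·418 = 2499
  S = 287 − 23 − 4·418 + 3·2499 = 6089
S: 7835 − 6089 = 1746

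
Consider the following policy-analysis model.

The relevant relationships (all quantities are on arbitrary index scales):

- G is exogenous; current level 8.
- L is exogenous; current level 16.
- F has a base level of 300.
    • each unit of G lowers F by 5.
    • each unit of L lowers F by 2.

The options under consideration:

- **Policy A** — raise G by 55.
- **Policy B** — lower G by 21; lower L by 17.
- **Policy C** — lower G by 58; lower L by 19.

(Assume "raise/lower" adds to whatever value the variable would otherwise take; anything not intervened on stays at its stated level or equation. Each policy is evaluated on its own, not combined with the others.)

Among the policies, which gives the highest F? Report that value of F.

Policy A (G + 55):
  G = 8 + 55 = 63
  L = 16
  F = 300 − 5·63 − 2·16 = -47
Policy B (G − 21, L − 17):
  G = 8 − 21 = -13
  L = 16 − 17 = -1
  F = 300 − 5·(-13) − 2·(-1) = 367
Policy C (G − 58, L − 19):
  G = 8 − 58 = -50
  L = 16 − 19 = -3
  F = 300 − 5·(-50) − 2·(-3) = 556
Comparing — Policy A: F=-47, Policy B: F=367, Policy C: F=556. Highest is 556 (Policy C).

556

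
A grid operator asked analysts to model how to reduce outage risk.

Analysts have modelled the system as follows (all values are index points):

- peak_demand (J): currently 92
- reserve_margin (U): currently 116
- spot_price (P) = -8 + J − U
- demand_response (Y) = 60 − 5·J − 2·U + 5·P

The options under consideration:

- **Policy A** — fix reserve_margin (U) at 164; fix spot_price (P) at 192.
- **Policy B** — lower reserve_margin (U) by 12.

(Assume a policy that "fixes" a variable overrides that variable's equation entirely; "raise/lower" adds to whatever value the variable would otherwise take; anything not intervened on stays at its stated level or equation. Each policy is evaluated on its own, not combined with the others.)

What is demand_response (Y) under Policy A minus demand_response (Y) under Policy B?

940

Policy A (U := 164, P := 192):
  J = 92
  U = 164
  P = 192
  Y = 60 − 5·92 − 2·164 + 5·192 = 232
Policy B (U − 12):
  J = 92
  U = 116 − 12 = 104
  P = -8 + 92 − 104 = -20
  Y = 60 − 5·92 − 2·104 + 5·(-20) = -708
Y: 232 − (-708) = 940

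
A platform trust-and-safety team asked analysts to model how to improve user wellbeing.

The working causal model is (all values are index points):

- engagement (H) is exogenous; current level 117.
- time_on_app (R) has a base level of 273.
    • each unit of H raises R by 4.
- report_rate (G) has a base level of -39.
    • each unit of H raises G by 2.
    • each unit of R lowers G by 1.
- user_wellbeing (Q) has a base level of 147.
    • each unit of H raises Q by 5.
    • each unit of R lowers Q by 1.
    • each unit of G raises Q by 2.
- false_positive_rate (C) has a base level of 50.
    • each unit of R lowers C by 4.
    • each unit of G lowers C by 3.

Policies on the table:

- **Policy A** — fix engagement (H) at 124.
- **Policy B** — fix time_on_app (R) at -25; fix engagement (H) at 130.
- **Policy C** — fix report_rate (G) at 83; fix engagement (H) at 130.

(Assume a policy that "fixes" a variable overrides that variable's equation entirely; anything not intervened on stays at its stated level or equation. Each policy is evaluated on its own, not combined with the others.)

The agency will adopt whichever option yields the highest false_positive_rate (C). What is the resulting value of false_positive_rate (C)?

Policy A (H := 124):
  H = 124
  R = 273 + 4·124 = 769
  G = -39 + 2·124 − 769 = -560
  C = 50 − 4·769 − 3·(-560) = -1346
Policy B (R := -25, H := 130):
  H = 130
  R = -25
  G = -39 + 2·130 − (-25) = 246
  C = 50 − 4·(-25) − 3·246 = -588
Policy C (G := 83, H := 130):
  H = 130
  R = 273 + 4·130 = 793
  G = 83
  C = 50 − 4·793 − 3·83 = -3371
Comparing — Policy A: C=-1346, Policy B: C=-588, Policy C: C=-3371. Highest is -588 (Policy B).

-588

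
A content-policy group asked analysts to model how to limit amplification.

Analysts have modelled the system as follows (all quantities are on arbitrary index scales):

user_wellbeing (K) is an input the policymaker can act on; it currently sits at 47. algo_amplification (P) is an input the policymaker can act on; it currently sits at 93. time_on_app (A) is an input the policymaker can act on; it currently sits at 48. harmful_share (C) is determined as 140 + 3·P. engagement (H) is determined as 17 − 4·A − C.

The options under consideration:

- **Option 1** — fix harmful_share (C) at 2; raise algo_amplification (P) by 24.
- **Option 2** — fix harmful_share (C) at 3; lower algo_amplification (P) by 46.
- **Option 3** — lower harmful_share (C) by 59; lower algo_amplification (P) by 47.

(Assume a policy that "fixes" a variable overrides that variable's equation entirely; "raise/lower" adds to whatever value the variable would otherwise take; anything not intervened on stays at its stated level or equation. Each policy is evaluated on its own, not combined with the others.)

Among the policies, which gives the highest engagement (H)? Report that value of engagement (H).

Option 1 (C := 2, P + 24):
  P = 93 + 24 = 117
  A = 48
  C = 2
  H = 17 − 4·48 − 2 = -177
Option 2 (C := 3, P − 46):
  P = 93 − 46 = 47
  A = 48
  C = 3
  H = 17 − 4·48 − 3 = -178
Option 3 (C − 59, P − 47):
  P = 93 − 47 = 46
  A = 48
  C = 140 + 3·46 (−59 from intervention) = 219
  H = 17 − 4·48 − 219 = -394
Comparing — Option 1: H=-177, Option 2: H=-178, Option 3: H=-394. Highest is -177 (Option 1).

-177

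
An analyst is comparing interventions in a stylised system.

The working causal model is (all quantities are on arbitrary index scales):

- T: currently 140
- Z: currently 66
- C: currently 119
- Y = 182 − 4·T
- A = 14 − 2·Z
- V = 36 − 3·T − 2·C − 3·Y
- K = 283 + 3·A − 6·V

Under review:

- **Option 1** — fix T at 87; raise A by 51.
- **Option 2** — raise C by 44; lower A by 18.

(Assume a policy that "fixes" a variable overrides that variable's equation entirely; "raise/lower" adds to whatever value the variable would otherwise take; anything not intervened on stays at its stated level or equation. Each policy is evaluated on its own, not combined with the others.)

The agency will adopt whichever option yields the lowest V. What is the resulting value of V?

Option 1 (T := 87, A + 51):
  T = 87
  C = 119
  Y = 182 − 4·87 = -166
  V = 36 − 3·87 − 2·119 − 3·(-166) = 35
Option 2 (C + 44, A − 18):
  T = 140
  C = 119 + 44 = 163
  Y = 182 − 4·140 = -378
  V = 36 − 3·140 − 2·163 − 3·(-378) = 424
Comparing — Option 1: V=35, Option 2: V=424. Lowest is 35 (Option 1).

35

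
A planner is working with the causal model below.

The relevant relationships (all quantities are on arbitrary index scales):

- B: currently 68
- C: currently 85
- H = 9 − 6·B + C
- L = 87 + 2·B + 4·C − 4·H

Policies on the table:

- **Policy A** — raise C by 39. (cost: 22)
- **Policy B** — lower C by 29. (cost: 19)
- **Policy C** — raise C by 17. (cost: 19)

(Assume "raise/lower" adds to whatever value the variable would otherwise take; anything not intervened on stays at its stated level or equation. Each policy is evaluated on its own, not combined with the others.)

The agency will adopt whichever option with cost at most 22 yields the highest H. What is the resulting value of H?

-275

Policy A (C + 39):
  B = 68
  C = 85 + 39 = 124
  H = 9 − 6·68 + 124 = -275
Policy B (C − 29):
  B = 68
  C = 85 − 29 = 56
  H = 9 − 6·68 + 56 = -343
Policy C (C + 17):
  B = 68
  C = 85 + 17 = 102
  H = 9 − 6·68 + 102 = -297
Comparing — Policy A: H=-275, Policy B: H=-343, Policy C: H=-297. Highest is -275 (Policy A).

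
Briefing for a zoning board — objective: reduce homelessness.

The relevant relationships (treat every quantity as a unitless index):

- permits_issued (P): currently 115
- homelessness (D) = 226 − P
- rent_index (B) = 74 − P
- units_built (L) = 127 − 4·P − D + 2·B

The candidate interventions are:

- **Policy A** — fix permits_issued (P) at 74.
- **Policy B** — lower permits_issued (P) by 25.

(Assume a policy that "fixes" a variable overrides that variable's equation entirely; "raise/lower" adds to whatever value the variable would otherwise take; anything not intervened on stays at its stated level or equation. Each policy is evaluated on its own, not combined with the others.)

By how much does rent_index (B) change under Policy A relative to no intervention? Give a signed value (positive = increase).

Baseline:
  P = 115
  B = 74 − 115 = -41
Policy A (P := 74):
  P = 74
  B = 74 − 74 = 0
Change in B: 0 − (-41) = 41

41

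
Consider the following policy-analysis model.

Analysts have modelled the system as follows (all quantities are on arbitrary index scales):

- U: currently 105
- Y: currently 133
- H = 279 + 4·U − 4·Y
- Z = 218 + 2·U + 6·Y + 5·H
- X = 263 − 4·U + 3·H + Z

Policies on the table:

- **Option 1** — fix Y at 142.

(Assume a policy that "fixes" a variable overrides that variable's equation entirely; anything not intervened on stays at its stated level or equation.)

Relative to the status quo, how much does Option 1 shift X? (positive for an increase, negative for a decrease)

-234

Baseline:
  U = 105
  Y = 133
  H = 279 + 4·105 − 4·133 = 167
  Z = 218 + 2·105 + 6·133 + 5·167 = 2061
  X = 263 − 4·105 + 3·167 + 2061 = 2405
Option 1 (Y := 142):
  U = 105
  Y = 142
  H = 279 + 4·105 − 4·142 = 131
  Z = 218 + 2·105 + 6·142 + 5·131 = 1935
  X = 263 − 4·105 + 3·131 + 1935 = 2171
Change in X: 2171 − 2405 = -234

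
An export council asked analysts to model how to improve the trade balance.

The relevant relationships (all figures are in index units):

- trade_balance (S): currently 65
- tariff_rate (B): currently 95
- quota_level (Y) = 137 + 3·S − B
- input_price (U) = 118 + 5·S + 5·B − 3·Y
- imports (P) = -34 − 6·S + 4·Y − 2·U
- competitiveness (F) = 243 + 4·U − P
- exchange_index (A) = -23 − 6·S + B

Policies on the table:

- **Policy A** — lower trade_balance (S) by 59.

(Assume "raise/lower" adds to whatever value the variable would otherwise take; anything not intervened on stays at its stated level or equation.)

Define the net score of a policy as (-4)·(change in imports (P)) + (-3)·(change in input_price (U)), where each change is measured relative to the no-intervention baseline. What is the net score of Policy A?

Baseline:
  S = 65
  B = 95
  Y = 137 + 3·65 − 95 = 237
  U = 118 + 5·65 + 5·95 − 3·237 = 207
  P = -34 − 6·65 + 4·237 − 2·207 = 110
Policy A (S − 59):
  S = 65 − 59 = 6
  B = 95
  Y = 137 + 3·6 − 95 = 60
  U = 118 + 5·6 + 5·95 − 3·60 = 443
  P = -34 − 6·6 + 4·60 − 2·443 = -716
ΔP = -716 − 110 = -826; ΔU = 443 − 207 = 236
Score = (-4)·(-826) + (-3)·236 = 2596

2596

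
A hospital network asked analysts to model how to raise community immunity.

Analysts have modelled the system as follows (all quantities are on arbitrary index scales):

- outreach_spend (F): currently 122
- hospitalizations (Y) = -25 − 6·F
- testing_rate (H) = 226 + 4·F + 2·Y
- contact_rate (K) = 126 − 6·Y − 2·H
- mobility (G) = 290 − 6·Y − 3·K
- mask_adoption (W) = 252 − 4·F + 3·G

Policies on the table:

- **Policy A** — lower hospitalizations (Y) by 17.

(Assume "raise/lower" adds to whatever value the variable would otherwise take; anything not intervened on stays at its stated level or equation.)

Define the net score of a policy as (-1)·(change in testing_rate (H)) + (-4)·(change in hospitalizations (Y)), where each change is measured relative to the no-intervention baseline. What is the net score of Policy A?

Baseline:
  F = 122
  Y = -25 − 6·122 = -757
  H = 226 + 4·122 + 2·(-757) = -800
Policy A (Y − 17):
  F = 122
  Y = -25 − 6·122 (−17 from intervention) = -774
  H = 226 + 4·122 + 2·(-774) = -834
ΔH = -834 − (-800) = -34; ΔY = -774 − (-757) = -17
Score = (-1)·(-34) + (-4)·(-17) = 102

102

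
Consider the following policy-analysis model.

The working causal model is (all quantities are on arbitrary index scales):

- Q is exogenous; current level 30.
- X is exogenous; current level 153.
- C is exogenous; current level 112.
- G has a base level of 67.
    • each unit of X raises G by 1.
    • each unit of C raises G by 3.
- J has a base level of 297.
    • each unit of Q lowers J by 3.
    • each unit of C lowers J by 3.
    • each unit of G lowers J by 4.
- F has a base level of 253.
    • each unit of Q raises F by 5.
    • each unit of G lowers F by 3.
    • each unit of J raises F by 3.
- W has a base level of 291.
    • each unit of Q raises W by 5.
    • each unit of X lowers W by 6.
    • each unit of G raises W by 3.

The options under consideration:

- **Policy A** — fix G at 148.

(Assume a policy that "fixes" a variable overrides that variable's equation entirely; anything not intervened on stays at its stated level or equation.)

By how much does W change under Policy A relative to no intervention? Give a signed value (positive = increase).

-1224

Baseline:
  Q = 30
  X = 153
  C = 112
  G = 67 + 153 + 3·112 = 556
  W = 291 + 5·30 − 6·153 + 3·556 = 1191
Policy A (G := 148):
  Q = 30
  X = 153
  C = 112
  G = 148
  W = 291 + 5·30 − 6·153 + 3·148 = -33
Change in W: -33 − 1191 = -1224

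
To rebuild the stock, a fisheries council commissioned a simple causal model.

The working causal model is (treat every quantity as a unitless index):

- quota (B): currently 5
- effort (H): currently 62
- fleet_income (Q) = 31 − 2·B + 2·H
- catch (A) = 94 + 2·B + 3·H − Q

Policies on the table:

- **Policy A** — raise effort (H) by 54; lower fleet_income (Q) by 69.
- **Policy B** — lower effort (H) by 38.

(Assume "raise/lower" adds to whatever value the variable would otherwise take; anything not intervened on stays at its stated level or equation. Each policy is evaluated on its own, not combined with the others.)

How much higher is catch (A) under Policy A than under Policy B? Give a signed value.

Policy A (H + 54, Q − 69):
  B = 5
  H = 62 + 54 = 116
  Q = 31 − 2·5 + 2·116 (−69 from intervention) = 184
  A = 94 + 2·5 + 3·116 − 184 = 268
Policy B (H − 38):
  B = 5
  H = 62 − 38 = 24
  Q = 31 − 2·5 + 2·24 = 69
  A = 94 + 2·5 + 3·24 − 69 = 107
A: 268 − 107 = 161

161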